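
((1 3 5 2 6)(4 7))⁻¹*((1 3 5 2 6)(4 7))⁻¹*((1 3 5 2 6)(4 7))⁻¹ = (1 5 6 3 2)(4 7)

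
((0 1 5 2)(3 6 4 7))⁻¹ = (0 2 5 1)(3 7 4 6)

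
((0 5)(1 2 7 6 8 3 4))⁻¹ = (0 5)(1 4 3 8 6 7 2)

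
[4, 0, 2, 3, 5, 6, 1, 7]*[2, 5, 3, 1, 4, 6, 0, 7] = [4, 2, 3, 1, 6, 0, 5, 7]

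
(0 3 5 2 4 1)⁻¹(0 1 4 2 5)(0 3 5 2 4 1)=(0 1 4 2 3)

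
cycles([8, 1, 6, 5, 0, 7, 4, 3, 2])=(0 8 2 6 4) (3 5 7) 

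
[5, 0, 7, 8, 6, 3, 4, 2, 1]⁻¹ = [1, 8, 7, 5, 6, 0, 4, 2, 3]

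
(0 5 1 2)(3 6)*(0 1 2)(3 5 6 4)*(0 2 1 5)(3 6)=(0 3 4 6)(1 2 5)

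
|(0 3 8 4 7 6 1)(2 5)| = 14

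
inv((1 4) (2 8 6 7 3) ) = (1 4) (2 3 7 6 8) 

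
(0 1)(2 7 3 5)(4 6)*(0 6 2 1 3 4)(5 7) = (0 3 7 4 2 5 1 6)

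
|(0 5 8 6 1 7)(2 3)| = 6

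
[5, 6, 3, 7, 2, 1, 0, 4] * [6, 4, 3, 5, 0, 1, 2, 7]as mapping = [0→1, 1→2, 2→5, 3→7, 4→3, 5→4, 6→6, 7→0]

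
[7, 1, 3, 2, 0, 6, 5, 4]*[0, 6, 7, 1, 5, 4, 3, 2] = [2, 6, 1, 7, 0, 3, 4, 5] 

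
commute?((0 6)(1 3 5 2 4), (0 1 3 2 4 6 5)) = no:(0 6)(1 3 5 2 4)*(0 1 3 2 4 6 5) = (0 5 4 3)(1 2 6), (0 1 3 2 4 6 5)*(0 6)(1 3 5 2 4) = (0 3 4)(1 5 6 2)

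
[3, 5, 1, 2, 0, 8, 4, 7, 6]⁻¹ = [4, 2, 3, 0, 6, 1, 8, 7, 5]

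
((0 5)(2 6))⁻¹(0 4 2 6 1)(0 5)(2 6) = (1 5 4 6 2)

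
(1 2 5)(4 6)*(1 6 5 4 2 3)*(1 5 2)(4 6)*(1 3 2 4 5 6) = (1 2)(3 6)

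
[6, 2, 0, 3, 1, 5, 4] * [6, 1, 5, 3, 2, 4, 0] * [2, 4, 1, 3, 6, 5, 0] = [2, 5, 0, 3, 4, 6, 1] 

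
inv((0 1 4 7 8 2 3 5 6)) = (0 6 5 3 2 8 7 4 1)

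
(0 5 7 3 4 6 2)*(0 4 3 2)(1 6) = (0 5 7 2 4 1 6)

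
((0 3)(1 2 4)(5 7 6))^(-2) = (1 2 4)(5 7 6)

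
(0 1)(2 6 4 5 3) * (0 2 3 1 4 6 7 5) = (0 4)(1 2 7 5)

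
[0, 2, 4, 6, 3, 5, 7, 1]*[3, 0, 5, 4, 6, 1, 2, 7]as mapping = [0→3, 1→5, 2→6, 3→2, 4→4, 5→1, 6→7, 7→0]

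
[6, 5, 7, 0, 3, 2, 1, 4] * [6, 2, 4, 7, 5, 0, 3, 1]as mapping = [0→3, 1→0, 2→1, 3→6, 4→7, 5→4, 6→2, 7→5]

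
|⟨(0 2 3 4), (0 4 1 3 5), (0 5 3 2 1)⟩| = 720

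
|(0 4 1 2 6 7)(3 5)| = 6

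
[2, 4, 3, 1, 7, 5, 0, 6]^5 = [7, 2, 6, 0, 3, 5, 4, 1]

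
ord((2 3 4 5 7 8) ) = 6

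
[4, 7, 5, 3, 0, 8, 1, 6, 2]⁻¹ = [4, 6, 8, 3, 0, 2, 7, 1, 5]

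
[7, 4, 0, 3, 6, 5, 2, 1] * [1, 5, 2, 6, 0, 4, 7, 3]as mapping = [0→3, 1→0, 2→1, 3→6, 4→7, 5→4, 6→2, 7→5]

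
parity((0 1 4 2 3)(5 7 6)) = even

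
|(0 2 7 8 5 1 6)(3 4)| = 14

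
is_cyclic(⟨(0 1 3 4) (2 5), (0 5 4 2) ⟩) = no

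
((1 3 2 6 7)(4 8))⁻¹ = (1 7 6 2 3)(4 8)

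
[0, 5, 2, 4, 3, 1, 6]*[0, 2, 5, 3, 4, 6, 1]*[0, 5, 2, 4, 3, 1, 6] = [0, 6, 1, 3, 4, 2, 5]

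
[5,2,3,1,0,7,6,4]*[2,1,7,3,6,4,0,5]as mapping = [0→4,1→7,2→3,3→1,4→2,5→5,6→0,7→6]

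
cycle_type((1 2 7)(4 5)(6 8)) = 2^2.3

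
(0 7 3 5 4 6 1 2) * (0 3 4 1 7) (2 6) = (1 6 7 4 2 3 5) 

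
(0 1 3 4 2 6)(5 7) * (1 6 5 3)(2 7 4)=(0 6)(2 5 4 7 3)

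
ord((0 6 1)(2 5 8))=3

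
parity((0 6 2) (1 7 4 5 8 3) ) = odd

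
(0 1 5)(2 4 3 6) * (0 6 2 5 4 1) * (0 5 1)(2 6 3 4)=(0 5 3 6 1 2)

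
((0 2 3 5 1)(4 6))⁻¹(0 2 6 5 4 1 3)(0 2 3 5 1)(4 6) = (0 5 2 3 4 1 6)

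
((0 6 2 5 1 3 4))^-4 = (0 5 4 2 3 6 1)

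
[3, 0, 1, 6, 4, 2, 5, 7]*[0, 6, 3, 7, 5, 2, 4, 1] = [7, 0, 6, 4, 5, 3, 2, 1]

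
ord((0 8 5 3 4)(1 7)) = 10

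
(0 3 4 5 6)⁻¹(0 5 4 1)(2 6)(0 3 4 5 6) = (0 2)(1 3 6 5)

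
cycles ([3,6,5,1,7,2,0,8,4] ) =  (0 3 1 6) (2 5) (4 7 8) 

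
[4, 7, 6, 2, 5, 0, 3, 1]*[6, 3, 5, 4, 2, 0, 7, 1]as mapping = [0→2, 1→1, 2→7, 3→5, 4→0, 5→6, 6→4, 7→3]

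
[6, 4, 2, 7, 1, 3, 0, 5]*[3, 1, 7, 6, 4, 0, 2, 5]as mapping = [0→2, 1→4, 2→7, 3→5, 4→1, 5→6, 6→3, 7→0]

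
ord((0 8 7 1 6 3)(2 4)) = 6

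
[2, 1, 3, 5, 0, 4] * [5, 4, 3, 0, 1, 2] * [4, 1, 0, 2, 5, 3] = [2, 5, 4, 0, 3, 1]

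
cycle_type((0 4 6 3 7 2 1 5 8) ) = 9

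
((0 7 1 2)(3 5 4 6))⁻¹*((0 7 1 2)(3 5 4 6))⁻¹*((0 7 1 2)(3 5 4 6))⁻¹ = (0 7 1 2)(3 5 4 6)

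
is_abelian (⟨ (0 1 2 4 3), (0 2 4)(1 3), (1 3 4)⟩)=no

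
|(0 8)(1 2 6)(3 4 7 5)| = 12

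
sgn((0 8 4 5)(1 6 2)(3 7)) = 1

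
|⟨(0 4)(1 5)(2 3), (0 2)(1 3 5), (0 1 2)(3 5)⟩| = 720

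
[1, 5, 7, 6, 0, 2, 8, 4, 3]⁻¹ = [4, 0, 5, 8, 7, 1, 3, 2, 6]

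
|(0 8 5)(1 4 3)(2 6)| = 6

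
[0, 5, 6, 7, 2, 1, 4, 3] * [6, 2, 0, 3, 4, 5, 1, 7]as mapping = [0→6, 1→5, 2→1, 3→7, 4→0, 5→2, 6→4, 7→3]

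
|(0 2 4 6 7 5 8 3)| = 8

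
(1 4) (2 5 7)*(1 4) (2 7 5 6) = (2 6) 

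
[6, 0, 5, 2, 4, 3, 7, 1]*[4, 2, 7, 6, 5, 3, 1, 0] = [1, 4, 3, 7, 5, 6, 0, 2]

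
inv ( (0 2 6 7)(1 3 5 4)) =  (0 7 6 2)(1 4 5 3)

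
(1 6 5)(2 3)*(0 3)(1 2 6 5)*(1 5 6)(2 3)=(0 2)(1 6 5 3)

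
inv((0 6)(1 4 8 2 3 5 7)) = (0 6)(1 7 5 3 2 8 4)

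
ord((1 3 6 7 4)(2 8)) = 10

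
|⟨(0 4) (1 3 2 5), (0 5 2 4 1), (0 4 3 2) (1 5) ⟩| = 360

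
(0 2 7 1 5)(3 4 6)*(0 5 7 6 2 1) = (0 1 7)(2 6 3 4)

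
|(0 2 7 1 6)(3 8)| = 10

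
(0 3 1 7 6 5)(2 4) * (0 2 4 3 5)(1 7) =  (0 5 2 3 7 6)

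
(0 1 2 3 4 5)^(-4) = (0 2 4)(1 3 5)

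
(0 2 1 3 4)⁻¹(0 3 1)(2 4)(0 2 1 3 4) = (0 1)(2 4 3)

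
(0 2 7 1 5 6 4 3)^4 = (0 5)(1 3)(2 6)(4 7)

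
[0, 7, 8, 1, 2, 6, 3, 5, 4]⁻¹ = [0, 3, 4, 6, 8, 7, 5, 1, 2]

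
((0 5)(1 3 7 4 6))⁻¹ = (0 5)(1 6 4 7 3)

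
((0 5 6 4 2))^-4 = (0 5 6 4 2)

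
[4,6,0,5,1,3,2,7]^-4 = [4,6,0,3,1,5,2,7]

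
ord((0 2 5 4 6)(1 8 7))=15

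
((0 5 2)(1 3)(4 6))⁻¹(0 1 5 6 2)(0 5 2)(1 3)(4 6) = (0 5 3 2 4)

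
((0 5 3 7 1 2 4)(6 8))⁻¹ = (0 4 2 1 7 3 5)(6 8)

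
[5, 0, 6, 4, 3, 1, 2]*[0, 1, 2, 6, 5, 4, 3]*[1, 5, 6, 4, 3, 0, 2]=[3, 1, 4, 0, 2, 5, 6]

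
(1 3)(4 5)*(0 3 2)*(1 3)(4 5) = (0 1 2)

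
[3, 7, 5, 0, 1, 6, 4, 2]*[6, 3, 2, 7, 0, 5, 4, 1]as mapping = [0→7, 1→1, 2→5, 3→6, 4→3, 5→4, 6→0, 7→2]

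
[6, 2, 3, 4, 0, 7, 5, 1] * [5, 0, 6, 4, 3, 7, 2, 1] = [2, 6, 4, 3, 5, 1, 7, 0]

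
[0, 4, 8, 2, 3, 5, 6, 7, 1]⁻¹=[0, 8, 3, 4, 1, 5, 6, 7, 2]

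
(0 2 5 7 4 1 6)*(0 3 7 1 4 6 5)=(0 2)(1 5)(3 7 6)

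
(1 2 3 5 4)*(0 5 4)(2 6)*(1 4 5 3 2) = (0 3 5)(1 6)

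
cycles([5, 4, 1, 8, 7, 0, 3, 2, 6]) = (0 5)(1 4 7 2)(3 8 6)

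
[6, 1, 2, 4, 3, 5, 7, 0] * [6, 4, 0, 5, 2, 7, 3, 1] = [3, 4, 0, 2, 5, 7, 1, 6]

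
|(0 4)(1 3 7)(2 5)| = 6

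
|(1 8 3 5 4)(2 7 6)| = 15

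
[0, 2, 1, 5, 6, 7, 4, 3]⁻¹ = [0, 2, 1, 7, 6, 3, 4, 5]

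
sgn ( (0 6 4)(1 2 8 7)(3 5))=1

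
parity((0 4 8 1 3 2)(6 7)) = even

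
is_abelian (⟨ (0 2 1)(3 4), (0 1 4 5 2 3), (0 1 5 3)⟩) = no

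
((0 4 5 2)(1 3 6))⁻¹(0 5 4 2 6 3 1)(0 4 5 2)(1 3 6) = (0 1 6 3 4 2 5)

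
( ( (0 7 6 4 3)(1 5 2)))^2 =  (0 6 3 7 4)(1 2 5)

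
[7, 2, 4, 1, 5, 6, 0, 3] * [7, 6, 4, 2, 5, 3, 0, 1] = [1, 4, 5, 6, 3, 0, 7, 2]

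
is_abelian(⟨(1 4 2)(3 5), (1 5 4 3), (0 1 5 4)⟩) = no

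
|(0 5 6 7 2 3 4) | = 7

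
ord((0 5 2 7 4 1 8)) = 7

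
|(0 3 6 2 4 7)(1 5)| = 6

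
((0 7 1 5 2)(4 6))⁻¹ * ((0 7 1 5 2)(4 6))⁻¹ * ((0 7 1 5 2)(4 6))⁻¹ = (0 1 2 7 5)(4 6)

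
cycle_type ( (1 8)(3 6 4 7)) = 2.4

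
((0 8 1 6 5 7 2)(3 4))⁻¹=(0 2 7 5 6 1 8)(3 4)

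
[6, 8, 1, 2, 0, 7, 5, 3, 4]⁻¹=[4, 2, 3, 7, 8, 6, 0, 5, 1]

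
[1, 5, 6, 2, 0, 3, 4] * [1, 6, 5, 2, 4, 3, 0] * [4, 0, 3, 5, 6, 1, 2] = [2, 5, 4, 1, 0, 3, 6]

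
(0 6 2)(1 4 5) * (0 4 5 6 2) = (0 2 4 6)(1 5)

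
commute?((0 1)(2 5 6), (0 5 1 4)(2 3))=no:(0 1)(2 5 6)*(0 5 1 4)(2 3)=(0 4)(1 5 6 3 2), (0 5 1 4)(2 3)*(0 1)(2 5 6)=(0 6 2 3 5)(1 4)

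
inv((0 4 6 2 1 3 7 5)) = (0 5 7 3 1 2 6 4)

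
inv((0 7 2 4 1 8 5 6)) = (0 6 5 8 1 4 2 7)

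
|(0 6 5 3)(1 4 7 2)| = 4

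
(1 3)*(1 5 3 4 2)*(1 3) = (1 4 2 3 5)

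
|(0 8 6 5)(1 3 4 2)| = 4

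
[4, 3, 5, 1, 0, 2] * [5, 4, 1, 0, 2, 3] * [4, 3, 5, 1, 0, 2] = [5, 4, 1, 0, 2, 3] 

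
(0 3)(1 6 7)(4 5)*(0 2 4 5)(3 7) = (0 7 1 6 3 2 4)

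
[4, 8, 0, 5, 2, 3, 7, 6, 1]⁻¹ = [2, 8, 4, 5, 0, 3, 7, 6, 1]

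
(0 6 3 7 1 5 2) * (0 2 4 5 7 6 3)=(0 3 6)(1 7)(4 5)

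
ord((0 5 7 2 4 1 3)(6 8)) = 14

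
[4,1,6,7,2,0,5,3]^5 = [0,1,2,7,4,5,6,3]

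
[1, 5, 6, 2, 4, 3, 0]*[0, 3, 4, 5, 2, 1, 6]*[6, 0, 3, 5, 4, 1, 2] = [5, 0, 2, 4, 3, 1, 6]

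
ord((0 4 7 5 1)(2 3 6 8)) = 20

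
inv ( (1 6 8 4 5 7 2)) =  (1 2 7 5 4 8 6)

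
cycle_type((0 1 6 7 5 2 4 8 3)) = 9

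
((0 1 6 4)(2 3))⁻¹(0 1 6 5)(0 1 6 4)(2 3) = (1 6 4 5)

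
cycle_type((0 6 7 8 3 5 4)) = 7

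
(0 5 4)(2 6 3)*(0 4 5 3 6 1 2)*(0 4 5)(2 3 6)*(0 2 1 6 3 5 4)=(0 3)(1 5 2 6)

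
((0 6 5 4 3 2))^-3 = (0 4)(2 5)(3 6)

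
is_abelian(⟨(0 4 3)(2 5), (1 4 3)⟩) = no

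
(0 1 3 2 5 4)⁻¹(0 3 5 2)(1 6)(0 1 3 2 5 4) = (1 2 4 5)(3 6)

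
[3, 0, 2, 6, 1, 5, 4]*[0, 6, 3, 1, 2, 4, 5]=[1, 0, 3, 5, 6, 4, 2]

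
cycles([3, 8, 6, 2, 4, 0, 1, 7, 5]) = (0 3 2 6 1 8 5)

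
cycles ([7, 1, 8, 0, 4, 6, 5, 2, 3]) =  (0 7 2 8 3)(5 6)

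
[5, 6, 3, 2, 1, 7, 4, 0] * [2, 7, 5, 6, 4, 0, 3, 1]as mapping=[0→0, 1→3, 2→6, 3→5, 4→7, 5→1, 6→4, 7→2]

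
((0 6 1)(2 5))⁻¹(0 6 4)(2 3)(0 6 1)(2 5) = (1 4 6)(3 5)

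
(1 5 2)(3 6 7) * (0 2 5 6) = (0 2 1 6 7 3)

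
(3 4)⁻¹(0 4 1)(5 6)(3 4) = (0 3 1)(5 6)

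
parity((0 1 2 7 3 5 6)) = even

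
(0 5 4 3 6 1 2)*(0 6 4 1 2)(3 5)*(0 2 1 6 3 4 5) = (0 4)(1 2 3 5 6)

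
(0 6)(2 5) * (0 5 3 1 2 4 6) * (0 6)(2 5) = (0 6 2 3 1 5 4)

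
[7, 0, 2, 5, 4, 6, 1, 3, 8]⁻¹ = [1, 6, 2, 7, 4, 3, 5, 0, 8]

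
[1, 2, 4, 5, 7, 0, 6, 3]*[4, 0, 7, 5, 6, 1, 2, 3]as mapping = [0→0, 1→7, 2→6, 3→1, 4→3, 5→4, 6→2, 7→5]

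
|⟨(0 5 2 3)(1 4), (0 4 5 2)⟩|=720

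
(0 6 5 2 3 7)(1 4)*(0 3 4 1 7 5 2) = (0 6 2 4 7 3 5)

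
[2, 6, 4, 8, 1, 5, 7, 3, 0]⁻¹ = [8, 4, 0, 7, 2, 5, 1, 6, 3]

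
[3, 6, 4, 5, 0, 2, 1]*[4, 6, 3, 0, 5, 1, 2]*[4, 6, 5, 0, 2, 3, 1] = [4, 5, 3, 6, 2, 0, 1]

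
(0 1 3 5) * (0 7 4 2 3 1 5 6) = (0 5 7 4 2 3 6)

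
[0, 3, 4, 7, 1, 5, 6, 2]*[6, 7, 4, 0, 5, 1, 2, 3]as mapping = [0→6, 1→0, 2→5, 3→3, 4→7, 5→1, 6→2, 7→4]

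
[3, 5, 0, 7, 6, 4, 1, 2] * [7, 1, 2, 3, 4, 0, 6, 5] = [3, 0, 7, 5, 6, 4, 1, 2]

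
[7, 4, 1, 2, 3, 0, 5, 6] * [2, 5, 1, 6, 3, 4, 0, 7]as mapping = [0→7, 1→3, 2→5, 3→1, 4→6, 5→2, 6→4, 7→0]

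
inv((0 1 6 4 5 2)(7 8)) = (0 2 5 4 6 1)(7 8)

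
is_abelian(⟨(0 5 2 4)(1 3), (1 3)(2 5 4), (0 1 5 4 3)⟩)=no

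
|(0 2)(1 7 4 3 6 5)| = 6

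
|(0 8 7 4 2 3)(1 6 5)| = 6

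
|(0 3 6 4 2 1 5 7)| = 8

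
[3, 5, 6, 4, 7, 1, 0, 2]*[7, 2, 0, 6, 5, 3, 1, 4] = [6, 3, 1, 5, 4, 2, 7, 0]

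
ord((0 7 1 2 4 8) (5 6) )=6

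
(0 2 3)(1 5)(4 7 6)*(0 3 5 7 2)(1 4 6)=(1 7)(2 5 4)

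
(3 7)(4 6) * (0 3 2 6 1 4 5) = (0 3 7 2 6 5)(1 4)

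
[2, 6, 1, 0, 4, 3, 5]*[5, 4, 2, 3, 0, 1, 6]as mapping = [0→2, 1→6, 2→4, 3→5, 4→0, 5→3, 6→1]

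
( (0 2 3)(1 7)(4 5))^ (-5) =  (0 2 3)(1 7)(4 5)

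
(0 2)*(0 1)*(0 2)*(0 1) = (0 1 2)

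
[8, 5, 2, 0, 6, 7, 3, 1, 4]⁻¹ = [3, 7, 2, 6, 8, 1, 4, 5, 0]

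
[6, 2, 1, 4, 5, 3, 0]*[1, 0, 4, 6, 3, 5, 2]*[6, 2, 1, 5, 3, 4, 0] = [1, 3, 6, 5, 4, 0, 2]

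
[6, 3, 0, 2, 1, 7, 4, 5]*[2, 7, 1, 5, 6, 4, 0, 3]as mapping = [0→0, 1→5, 2→2, 3→1, 4→7, 5→3, 6→6, 7→4]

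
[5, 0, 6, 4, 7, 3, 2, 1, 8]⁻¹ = [1, 7, 6, 5, 3, 0, 2, 4, 8]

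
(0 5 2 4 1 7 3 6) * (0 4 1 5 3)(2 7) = (0 3 6 4 5 7)(1 2)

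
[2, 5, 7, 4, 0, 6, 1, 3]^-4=[2, 6, 7, 4, 0, 1, 5, 3]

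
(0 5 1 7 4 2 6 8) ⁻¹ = (0 8 6 2 4 7 1 5) 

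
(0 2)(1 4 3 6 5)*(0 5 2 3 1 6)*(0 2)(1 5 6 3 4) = (0 4 5 3 2 6)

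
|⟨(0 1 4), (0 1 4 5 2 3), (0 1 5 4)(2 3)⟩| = 720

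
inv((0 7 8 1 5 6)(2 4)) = (0 6 5 1 8 7)(2 4)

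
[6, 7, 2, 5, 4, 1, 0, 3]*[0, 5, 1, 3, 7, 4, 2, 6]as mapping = [0→2, 1→6, 2→1, 3→4, 4→7, 5→5, 6→0, 7→3]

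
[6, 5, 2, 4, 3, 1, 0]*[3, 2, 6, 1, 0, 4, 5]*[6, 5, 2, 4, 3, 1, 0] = [1, 3, 0, 6, 5, 2, 4]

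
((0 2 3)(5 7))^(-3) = (5 7)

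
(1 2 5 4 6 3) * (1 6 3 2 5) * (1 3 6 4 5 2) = (1 2 3 4 6)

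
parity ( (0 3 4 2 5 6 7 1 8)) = even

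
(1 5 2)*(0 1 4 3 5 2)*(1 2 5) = (0 2 4 3 1 5)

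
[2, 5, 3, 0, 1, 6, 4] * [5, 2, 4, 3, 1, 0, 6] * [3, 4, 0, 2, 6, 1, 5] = [6, 3, 2, 1, 0, 5, 4] 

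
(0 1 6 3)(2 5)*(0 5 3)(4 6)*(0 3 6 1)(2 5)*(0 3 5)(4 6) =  (0 3 2 4 1 6 5)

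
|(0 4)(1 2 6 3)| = 4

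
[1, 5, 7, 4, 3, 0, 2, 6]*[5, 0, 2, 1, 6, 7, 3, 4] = [0, 7, 4, 6, 1, 5, 2, 3]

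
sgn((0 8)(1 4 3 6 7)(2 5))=1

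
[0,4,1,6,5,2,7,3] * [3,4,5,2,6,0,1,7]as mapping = [0→3,1→6,2→4,3→1,4→0,5→5,6→7,7→2]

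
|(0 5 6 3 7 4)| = 6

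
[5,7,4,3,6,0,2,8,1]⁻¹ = [5,8,6,3,2,0,4,1,7]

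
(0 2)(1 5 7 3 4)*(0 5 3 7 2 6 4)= (0 6 4 1 3)(2 5)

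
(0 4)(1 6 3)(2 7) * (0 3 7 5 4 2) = (0 2 5 4 3 1 6 7)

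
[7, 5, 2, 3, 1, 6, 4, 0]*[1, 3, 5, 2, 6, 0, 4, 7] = [7, 0, 5, 2, 3, 4, 6, 1]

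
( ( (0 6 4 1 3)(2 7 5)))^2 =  (0 4 3 6 1)(2 5 7)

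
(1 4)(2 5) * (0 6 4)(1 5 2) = (0 6 4 5 1)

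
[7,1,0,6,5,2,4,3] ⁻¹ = [2,1,5,7,6,4,3,0] 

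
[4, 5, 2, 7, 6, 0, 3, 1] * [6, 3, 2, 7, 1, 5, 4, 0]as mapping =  [0→1, 1→5, 2→2, 3→0, 4→4, 5→6, 6→7, 7→3]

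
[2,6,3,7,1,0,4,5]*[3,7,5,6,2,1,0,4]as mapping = [0→5,1→0,2→6,3→4,4→7,5→3,6→2,7→1]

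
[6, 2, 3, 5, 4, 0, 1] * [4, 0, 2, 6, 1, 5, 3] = [3, 2, 6, 5, 1, 4, 0]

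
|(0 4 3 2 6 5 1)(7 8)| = 14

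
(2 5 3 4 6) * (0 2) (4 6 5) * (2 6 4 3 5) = (0 6) (2 3 4) 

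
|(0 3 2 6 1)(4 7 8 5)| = 20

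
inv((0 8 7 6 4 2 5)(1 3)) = (0 5 2 4 6 7 8)(1 3)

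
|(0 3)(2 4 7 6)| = 4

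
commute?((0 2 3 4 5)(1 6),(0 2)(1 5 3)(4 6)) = no:(0 2 3 4 5)(1 6)*(0 2)(1 5 3)(4 6) = (1 4 3 6 5 2),(0 2)(1 5 3)(4 6)*(0 2 3 4 5)(1 6) = (0 3 6 5 4 1)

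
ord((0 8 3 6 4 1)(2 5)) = 6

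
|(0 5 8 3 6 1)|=6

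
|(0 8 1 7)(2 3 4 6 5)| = 20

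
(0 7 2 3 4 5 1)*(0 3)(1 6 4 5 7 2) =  (0 2)(1 3 5 6 4 7)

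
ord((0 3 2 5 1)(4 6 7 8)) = 20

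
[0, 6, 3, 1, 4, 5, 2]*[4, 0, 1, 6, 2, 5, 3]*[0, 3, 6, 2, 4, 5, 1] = [4, 2, 1, 0, 6, 5, 3]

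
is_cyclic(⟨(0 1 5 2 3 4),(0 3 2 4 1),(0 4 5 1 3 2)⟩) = no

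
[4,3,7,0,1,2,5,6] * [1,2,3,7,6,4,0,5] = [6,7,5,1,2,3,4,0]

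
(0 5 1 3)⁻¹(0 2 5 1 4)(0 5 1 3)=(1 3 4 5 2)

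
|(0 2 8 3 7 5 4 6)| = 8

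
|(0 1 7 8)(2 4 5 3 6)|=20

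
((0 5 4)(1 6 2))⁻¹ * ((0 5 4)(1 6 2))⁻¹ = (0 5 4)(1 6 2)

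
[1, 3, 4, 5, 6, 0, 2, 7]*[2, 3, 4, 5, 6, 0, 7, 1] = [3, 5, 6, 0, 7, 2, 4, 1]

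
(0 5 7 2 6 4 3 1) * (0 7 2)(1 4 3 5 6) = (0 6 3 4 5 2 1 7)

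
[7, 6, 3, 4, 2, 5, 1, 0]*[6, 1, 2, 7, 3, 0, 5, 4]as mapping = [0→4, 1→5, 2→7, 3→3, 4→2, 5→0, 6→1, 7→6]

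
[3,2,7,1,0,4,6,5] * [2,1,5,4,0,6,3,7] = [4,5,7,1,2,0,3,6]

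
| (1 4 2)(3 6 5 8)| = 12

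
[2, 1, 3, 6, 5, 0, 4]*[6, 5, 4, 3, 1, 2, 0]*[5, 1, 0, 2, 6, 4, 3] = [6, 4, 2, 5, 0, 3, 1]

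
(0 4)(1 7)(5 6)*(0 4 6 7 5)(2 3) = (0 6)(1 5 7)(2 3)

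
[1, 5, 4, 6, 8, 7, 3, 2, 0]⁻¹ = [8, 0, 7, 6, 2, 1, 3, 5, 4]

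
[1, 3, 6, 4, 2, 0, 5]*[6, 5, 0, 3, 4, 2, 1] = [5, 3, 1, 4, 0, 6, 2]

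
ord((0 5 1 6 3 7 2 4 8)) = 9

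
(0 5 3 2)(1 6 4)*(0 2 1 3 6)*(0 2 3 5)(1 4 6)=(1 2 3 4 5)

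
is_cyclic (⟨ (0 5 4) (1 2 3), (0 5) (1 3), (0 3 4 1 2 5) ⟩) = no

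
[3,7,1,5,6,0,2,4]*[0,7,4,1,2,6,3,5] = [1,5,7,6,3,0,4,2]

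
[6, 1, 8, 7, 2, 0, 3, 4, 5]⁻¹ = [5, 1, 4, 6, 7, 8, 0, 3, 2]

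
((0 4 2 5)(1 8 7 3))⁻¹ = (0 5 2 4)(1 3 7 8)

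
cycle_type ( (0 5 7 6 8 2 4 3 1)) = 9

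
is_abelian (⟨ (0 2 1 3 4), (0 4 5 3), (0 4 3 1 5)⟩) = no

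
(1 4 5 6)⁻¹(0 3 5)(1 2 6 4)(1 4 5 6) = (0 3 6)(1 5 4 2)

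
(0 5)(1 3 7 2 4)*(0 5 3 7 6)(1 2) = (0 3 6)(1 7)(2 4)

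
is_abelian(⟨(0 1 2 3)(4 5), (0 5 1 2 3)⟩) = no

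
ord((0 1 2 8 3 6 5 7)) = 8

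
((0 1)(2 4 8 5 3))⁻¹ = (0 1)(2 3 5 8 4)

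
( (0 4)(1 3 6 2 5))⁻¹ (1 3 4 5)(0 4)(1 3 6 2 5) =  (0 1 3 6)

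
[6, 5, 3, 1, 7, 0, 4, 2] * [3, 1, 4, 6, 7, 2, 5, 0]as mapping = [0→5, 1→2, 2→6, 3→1, 4→0, 5→3, 6→7, 7→4]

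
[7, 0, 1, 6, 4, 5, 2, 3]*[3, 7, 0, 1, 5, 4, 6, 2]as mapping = [0→2, 1→3, 2→7, 3→6, 4→5, 5→4, 6→0, 7→1]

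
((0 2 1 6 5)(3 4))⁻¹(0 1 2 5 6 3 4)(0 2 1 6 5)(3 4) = (0 5 4 3 2 6 1)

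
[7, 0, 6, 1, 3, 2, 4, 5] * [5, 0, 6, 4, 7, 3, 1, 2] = [2, 5, 1, 0, 4, 6, 7, 3]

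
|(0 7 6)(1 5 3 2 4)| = 15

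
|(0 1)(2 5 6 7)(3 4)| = 4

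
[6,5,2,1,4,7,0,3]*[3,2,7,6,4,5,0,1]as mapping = [0→0,1→5,2→7,3→2,4→4,5→1,6→3,7→6]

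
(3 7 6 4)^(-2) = (3 6)(4 7)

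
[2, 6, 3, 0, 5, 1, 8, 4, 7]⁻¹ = [3, 5, 0, 2, 7, 4, 1, 8, 6]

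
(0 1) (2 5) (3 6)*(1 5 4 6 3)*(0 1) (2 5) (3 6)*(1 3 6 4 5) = (0 2 5 1 3 4 6) 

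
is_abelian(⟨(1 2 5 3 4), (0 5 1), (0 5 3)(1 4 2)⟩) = no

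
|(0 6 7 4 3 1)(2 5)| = 6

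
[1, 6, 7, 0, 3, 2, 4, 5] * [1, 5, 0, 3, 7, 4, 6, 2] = [5, 6, 2, 1, 3, 0, 7, 4]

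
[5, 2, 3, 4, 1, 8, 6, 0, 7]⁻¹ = [7, 4, 1, 2, 3, 0, 6, 8, 5]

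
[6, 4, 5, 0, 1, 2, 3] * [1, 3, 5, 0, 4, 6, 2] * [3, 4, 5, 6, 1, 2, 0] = [5, 1, 0, 4, 6, 2, 3]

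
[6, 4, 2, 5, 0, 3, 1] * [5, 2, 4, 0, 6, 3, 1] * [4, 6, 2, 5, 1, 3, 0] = [6, 0, 1, 5, 3, 4, 2]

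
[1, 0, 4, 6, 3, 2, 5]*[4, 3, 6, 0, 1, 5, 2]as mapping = [0→3, 1→4, 2→1, 3→2, 4→0, 5→6, 6→5]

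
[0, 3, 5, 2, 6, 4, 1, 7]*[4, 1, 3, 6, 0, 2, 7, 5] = [4, 6, 2, 3, 7, 0, 1, 5]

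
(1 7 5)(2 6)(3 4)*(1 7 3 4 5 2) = (1 3 5 7 2 6)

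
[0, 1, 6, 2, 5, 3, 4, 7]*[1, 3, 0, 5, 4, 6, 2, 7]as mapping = [0→1, 1→3, 2→2, 3→0, 4→6, 5→5, 6→4, 7→7]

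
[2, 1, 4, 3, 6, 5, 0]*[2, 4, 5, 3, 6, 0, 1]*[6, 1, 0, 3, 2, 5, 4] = [5, 2, 4, 3, 1, 6, 0]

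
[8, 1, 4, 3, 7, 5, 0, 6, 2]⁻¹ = [6, 1, 8, 3, 2, 5, 7, 4, 0]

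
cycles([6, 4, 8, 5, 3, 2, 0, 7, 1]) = (0 6)(1 4 3 5 2 8)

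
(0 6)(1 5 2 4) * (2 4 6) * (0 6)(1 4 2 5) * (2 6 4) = (0 5 6 4 2)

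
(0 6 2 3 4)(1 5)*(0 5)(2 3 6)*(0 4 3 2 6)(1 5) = (0 6 2)(1 4)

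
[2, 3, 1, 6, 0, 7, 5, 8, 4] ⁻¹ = [4, 2, 0, 1, 8, 6, 3, 5, 7] 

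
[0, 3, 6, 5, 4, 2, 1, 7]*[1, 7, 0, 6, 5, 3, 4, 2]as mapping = [0→1, 1→6, 2→4, 3→3, 4→5, 5→0, 6→7, 7→2]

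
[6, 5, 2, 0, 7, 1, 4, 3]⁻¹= [3, 5, 2, 7, 6, 1, 0, 4]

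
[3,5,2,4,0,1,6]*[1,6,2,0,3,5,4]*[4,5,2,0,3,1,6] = [4,1,2,0,5,6,3]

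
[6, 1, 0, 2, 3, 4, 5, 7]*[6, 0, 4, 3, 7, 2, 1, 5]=[1, 0, 6, 4, 3, 7, 2, 5]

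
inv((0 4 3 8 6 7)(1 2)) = (0 7 6 8 3 4)(1 2)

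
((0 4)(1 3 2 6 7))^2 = (1 2 7 3 6)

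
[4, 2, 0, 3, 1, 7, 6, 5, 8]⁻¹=[2, 4, 1, 3, 0, 7, 6, 5, 8]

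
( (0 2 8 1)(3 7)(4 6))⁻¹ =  (0 1 8 2)(3 7)(4 6)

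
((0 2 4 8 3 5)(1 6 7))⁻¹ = (0 5 3 8 4 2)(1 7 6)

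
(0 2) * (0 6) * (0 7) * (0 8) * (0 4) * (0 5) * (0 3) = (0 2 6 7 8 4 5 3)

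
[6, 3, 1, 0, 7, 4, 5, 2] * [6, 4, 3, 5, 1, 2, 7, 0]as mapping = [0→7, 1→5, 2→4, 3→6, 4→0, 5→1, 6→2, 7→3]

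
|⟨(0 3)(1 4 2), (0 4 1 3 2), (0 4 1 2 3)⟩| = 120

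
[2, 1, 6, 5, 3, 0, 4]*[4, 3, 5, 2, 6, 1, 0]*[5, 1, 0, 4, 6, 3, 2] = [3, 4, 5, 1, 0, 6, 2]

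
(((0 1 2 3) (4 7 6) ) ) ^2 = (0 2) (1 3) (4 6 7) 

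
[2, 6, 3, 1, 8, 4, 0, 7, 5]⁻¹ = [6, 3, 0, 2, 5, 8, 1, 7, 4]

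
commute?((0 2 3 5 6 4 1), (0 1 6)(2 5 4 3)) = no:(0 2 3 5 6 4 1) * (0 1 6)(2 5 4 3) = (0 5)(3 4 6), (0 1 6)(2 5 4 3) * (0 2 3 5 6 4 1) = (1 4 5)(2 6)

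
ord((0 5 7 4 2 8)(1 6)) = 6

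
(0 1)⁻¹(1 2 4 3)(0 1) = (0 2 4 3)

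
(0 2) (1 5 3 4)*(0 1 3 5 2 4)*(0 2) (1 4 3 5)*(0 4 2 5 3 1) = (0 1 4 3 5) 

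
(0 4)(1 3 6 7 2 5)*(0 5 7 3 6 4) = (1 6 3 4 5)(2 7)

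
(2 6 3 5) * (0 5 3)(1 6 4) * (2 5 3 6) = (0 3 6)(1 2 4)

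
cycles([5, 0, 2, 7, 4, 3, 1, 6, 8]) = (0 5 3 7 6 1)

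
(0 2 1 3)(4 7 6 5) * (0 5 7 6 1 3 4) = (0 2 3 5)(1 4 6 7)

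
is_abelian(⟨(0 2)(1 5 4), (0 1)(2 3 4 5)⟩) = no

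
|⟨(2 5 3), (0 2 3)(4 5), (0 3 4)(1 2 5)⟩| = 720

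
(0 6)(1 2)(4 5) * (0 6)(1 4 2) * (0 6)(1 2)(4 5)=(0 6)(1 2 5)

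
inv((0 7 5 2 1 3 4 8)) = (0 8 4 3 1 2 5 7)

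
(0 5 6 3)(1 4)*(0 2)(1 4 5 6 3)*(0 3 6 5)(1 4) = (0 5 6 4 1)(2 3)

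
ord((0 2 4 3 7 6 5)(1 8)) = 14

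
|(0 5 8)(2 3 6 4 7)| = 15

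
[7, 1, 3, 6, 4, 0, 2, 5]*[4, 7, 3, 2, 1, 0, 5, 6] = [6, 7, 2, 5, 1, 4, 3, 0]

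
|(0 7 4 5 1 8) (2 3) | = 6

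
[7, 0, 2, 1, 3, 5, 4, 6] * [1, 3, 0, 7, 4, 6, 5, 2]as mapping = [0→2, 1→1, 2→0, 3→3, 4→7, 5→6, 6→4, 7→5]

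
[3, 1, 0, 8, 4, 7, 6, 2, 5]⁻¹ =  [2, 1, 7, 0, 4, 8, 6, 5, 3]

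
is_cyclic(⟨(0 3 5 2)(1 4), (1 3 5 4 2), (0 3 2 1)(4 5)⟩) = no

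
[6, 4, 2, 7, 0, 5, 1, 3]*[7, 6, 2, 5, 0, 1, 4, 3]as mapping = [0→4, 1→0, 2→2, 3→3, 4→7, 5→1, 6→6, 7→5]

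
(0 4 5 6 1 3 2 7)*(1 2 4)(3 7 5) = (0 1 7)(2 5 6)(3 4)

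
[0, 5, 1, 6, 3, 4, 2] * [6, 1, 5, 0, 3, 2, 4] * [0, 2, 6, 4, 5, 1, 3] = [3, 6, 2, 5, 0, 4, 1]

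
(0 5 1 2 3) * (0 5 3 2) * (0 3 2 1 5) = (0 2 1 3)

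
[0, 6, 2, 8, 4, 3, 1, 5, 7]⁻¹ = [0, 6, 2, 5, 4, 7, 1, 8, 3]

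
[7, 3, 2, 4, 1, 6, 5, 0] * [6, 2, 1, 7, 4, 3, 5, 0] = [0, 7, 1, 4, 2, 5, 3, 6] 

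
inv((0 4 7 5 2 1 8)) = (0 8 1 2 5 7 4)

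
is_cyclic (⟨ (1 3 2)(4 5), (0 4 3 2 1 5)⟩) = no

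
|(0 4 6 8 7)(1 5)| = 10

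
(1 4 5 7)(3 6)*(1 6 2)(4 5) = (1 5 7 6 3 2)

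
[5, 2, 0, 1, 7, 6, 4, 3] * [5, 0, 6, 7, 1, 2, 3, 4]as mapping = [0→2, 1→6, 2→5, 3→0, 4→4, 5→3, 6→1, 7→7]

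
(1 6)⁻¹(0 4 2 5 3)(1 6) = (0 4 2 5 3)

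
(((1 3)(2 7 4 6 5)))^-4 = (2 7 4 6 5)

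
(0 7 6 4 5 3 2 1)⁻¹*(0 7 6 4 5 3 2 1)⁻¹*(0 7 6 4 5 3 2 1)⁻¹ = (0 3 6 1 5 7 2 4)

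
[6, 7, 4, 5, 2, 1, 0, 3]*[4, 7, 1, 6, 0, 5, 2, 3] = [2, 3, 0, 5, 1, 7, 4, 6]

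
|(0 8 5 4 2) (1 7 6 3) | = 20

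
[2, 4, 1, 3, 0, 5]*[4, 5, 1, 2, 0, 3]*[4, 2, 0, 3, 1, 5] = [2, 4, 5, 0, 1, 3]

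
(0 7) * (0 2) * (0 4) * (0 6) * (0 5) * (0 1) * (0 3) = (0 7 2 4 6 5 1 3)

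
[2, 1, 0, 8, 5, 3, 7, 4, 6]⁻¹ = [2, 1, 0, 5, 7, 4, 8, 6, 3]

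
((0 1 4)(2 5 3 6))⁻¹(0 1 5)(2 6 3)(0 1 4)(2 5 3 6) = (1 4 3)(2 6 5)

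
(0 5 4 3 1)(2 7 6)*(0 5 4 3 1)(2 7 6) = (0 4 1 5 3)(2 6 7)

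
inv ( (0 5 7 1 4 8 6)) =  (0 6 8 4 1 7 5)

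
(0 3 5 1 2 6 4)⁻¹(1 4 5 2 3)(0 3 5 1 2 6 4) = (0 1 6 5 2)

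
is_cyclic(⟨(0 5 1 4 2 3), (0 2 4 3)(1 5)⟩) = no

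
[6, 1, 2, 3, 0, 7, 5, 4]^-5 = [0, 1, 2, 3, 4, 5, 6, 7]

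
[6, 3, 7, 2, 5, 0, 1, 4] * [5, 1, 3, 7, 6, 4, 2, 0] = [2, 7, 0, 3, 4, 5, 1, 6]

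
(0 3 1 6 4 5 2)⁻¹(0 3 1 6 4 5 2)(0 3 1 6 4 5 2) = (0 3 1 6 4 5 2)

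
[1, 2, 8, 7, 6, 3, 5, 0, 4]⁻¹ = [7, 0, 1, 5, 8, 6, 4, 3, 2]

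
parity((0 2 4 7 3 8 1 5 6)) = even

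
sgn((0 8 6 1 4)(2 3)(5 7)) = 1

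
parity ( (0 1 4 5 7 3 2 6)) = odd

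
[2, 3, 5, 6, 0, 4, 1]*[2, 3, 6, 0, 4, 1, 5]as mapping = [0→6, 1→0, 2→1, 3→5, 4→2, 5→4, 6→3]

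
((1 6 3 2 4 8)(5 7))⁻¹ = (1 8 4 2 3 6)(5 7)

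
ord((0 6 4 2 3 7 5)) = 7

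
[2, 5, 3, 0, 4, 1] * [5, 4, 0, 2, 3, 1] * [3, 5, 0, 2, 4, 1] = [3, 5, 0, 1, 2, 4]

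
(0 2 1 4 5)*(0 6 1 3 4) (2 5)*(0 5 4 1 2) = (0 4) (1 5 6 2 3) 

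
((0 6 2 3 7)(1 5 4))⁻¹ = (0 7 3 2 6)(1 4 5)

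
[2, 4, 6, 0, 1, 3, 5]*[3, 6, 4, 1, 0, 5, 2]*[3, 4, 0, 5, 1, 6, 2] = [1, 3, 0, 5, 2, 4, 6]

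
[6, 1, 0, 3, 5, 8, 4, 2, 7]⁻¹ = [2, 1, 7, 3, 6, 4, 0, 8, 5]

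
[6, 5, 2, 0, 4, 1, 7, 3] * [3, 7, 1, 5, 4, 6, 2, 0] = [2, 6, 1, 3, 4, 7, 0, 5]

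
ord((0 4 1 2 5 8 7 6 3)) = 9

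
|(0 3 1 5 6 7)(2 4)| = 6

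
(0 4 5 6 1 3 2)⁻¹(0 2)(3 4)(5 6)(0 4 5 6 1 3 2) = (0 4)(1 6)(2 5)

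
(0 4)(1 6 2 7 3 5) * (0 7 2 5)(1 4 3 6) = (0 3)(4 7 6 5)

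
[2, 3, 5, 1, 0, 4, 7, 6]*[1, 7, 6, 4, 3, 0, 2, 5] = [6, 4, 0, 7, 1, 3, 5, 2]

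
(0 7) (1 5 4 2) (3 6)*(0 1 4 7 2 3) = (0 2 4 3 6) (1 5 7) 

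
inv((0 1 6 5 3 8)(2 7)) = (0 8 3 5 6 1)(2 7)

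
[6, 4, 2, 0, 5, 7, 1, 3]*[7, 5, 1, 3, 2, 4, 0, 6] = [0, 2, 1, 7, 4, 6, 5, 3]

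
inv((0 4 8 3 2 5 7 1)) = (0 1 7 5 2 3 8 4)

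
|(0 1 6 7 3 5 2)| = 7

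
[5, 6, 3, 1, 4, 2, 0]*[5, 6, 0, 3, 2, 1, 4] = [1, 4, 3, 6, 2, 0, 5]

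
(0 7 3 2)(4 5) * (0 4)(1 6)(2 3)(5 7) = (0 5)(1 6)(2 4 7)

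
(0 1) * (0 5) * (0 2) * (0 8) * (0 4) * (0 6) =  (0 1 5 2 8 4 6)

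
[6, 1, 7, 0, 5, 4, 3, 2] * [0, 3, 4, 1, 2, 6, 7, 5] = [7, 3, 5, 0, 6, 2, 1, 4]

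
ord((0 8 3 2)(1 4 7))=12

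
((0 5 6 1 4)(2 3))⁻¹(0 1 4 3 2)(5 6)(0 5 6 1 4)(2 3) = (0 2 3 5 4)(1 6)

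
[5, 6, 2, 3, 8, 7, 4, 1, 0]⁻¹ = [8, 7, 2, 3, 6, 0, 1, 5, 4]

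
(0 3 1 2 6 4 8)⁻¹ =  (0 8 4 6 2 1 3)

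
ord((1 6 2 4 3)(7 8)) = 10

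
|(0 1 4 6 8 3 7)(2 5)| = 14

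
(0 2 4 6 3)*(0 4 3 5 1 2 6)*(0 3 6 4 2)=(0 4 3 2 6 5 1)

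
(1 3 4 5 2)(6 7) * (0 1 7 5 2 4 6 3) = (0 1)(2 7 3 6 5 4)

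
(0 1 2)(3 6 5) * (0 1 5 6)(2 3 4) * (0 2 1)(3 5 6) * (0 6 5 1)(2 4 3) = (0 5 3 4)(2 6)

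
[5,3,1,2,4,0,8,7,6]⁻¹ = [5,2,3,1,4,0,8,7,6]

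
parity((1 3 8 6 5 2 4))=even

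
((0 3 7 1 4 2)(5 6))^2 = (0 7 4)(1 2 3)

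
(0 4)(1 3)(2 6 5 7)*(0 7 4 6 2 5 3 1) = (0 6 3)(4 7 5)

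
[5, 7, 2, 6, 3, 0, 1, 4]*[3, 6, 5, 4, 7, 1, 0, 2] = [1, 2, 5, 0, 4, 3, 6, 7]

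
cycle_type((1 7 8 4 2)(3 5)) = 2.5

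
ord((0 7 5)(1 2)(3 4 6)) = 6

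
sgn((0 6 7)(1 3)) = -1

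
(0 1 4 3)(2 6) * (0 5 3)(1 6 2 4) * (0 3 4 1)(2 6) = (0 2 6 1)(3 5 4)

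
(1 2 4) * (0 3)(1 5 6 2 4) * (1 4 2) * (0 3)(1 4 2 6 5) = (1 6 4)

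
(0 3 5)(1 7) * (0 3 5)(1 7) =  (0 5 3)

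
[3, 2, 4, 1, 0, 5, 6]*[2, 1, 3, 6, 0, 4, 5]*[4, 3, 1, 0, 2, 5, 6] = [6, 0, 4, 3, 1, 2, 5]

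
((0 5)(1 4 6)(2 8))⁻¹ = (0 5)(1 6 4)(2 8)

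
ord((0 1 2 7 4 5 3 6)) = 8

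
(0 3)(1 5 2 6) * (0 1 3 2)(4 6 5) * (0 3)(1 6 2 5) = (0 5 3 6)(1 4 2)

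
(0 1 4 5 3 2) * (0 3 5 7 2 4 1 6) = (0 6)(2 3 4 7)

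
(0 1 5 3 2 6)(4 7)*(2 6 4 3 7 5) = (0 1 2 4 5 7 3 6)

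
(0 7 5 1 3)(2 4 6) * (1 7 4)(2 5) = (0 4 6 5 7 2 1 3)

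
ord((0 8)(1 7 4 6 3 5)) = 6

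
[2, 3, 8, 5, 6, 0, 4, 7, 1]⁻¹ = [5, 8, 0, 1, 6, 3, 4, 7, 2]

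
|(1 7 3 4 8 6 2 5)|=8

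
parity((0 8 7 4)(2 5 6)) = odd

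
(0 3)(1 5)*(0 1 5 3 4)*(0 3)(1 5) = (0 4 3 5 1)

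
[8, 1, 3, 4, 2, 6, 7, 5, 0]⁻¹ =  [8, 1, 4, 2, 3, 7, 5, 6, 0]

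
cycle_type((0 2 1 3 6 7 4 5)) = 8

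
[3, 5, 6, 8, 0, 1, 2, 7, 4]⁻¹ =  [4, 5, 6, 0, 8, 1, 2, 7, 3]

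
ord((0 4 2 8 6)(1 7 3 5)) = 20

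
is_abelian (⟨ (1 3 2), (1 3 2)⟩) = yes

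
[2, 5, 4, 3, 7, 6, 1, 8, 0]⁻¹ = [8, 6, 0, 3, 2, 1, 5, 4, 7]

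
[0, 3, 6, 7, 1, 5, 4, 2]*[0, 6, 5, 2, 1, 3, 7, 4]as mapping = [0→0, 1→2, 2→7, 3→4, 4→6, 5→3, 6→1, 7→5]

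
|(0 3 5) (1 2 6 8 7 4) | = 6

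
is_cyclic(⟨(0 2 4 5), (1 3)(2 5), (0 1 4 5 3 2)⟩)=no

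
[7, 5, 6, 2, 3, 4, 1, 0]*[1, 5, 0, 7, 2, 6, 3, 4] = [4, 6, 3, 0, 7, 2, 5, 1]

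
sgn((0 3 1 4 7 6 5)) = 1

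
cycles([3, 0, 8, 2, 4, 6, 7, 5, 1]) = (0 3 2 8 1)(5 6 7)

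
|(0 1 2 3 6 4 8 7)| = 8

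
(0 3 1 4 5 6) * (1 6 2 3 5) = (0 5 2 3 6)(1 4)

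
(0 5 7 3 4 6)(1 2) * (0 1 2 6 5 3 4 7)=(0 3 7 4 5)(1 6)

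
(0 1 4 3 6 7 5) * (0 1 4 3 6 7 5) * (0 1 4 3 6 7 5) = (0 3 5 4 7 1 6)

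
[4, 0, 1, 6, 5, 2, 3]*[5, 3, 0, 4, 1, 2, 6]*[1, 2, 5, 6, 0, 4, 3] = [2, 4, 6, 3, 5, 1, 0]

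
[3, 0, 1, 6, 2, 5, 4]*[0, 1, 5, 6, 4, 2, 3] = [6, 0, 1, 3, 5, 2, 4]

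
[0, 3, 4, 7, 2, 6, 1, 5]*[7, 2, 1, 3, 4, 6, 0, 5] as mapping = [0→7, 1→3, 2→4, 3→5, 4→1, 5→0, 6→2, 7→6] 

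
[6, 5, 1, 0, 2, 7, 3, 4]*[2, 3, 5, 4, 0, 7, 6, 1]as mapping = [0→6, 1→7, 2→3, 3→2, 4→5, 5→1, 6→4, 7→0]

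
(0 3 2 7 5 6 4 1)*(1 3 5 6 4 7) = (0 5 4 3 2 1)(6 7)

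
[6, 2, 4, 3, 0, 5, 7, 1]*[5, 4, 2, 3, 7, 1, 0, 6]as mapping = [0→0, 1→2, 2→7, 3→3, 4→5, 5→1, 6→6, 7→4]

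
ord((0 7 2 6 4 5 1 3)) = 8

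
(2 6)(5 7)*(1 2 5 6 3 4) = (1 2 3 4)(5 7 6)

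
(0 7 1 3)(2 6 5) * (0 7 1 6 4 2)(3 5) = (0 1 5)(2 4)(3 7 6)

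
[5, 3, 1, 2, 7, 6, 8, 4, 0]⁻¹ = [8, 2, 3, 1, 7, 0, 5, 4, 6]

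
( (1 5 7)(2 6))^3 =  (2 6)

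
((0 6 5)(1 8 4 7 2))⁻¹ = (0 5 6)(1 2 7 4 8)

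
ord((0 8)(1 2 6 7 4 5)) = 6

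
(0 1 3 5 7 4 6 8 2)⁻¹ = (0 2 8 6 4 7 5 3 1)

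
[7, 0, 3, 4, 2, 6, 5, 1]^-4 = [1, 7, 4, 2, 3, 5, 6, 0]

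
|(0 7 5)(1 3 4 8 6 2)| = 6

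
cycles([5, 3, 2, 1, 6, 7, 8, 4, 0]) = (0 5 7 4 6 8)(1 3)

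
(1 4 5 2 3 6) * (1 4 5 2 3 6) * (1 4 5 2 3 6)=(1 2)(3 4)(5 6)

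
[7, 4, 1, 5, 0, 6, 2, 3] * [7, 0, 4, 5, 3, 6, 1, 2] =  [2, 3, 0, 6, 7, 1, 4, 5]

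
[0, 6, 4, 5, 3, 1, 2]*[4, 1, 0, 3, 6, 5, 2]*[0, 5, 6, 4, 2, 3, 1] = [2, 6, 1, 3, 4, 5, 0]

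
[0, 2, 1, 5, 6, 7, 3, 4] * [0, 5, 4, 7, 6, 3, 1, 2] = [0, 4, 5, 3, 1, 2, 7, 6]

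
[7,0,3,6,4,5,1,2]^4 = [6,3,0,7,4,5,2,1]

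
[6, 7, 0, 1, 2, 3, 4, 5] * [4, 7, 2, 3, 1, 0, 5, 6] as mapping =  [0→5, 1→6, 2→4, 3→7, 4→2, 5→3, 6→1, 7→0] 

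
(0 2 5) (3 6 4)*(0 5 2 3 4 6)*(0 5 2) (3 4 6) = (0 4 6 3 5 2) 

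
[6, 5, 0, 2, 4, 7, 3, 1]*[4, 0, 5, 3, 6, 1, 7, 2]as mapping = [0→7, 1→1, 2→4, 3→5, 4→6, 5→2, 6→3, 7→0]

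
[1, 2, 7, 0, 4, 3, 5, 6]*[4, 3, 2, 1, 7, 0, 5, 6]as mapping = [0→3, 1→2, 2→6, 3→4, 4→7, 5→1, 6→0, 7→5]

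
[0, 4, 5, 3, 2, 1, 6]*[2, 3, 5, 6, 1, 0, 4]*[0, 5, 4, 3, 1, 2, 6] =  [4, 5, 0, 6, 2, 3, 1]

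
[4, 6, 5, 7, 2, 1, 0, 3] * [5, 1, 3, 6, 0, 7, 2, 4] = [0, 2, 7, 4, 3, 1, 5, 6]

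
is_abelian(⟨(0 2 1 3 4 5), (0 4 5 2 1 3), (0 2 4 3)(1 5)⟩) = no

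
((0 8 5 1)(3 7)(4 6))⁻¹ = (0 1 5 8)(3 7)(4 6)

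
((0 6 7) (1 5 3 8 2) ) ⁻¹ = (0 7 6) (1 2 8 3 5) 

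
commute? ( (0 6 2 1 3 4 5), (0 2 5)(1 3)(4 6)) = no: (0 6 2 1 3 4 5) * (0 2 5)(1 3)(4 6) = (0 4)(2 3 6 5), (0 2 5)(1 3)(4 6) * (0 6 2 1 3 4 5) = (0 1 4 2)(5 6)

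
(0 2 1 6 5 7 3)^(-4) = (0 6 3 1 7 2 5)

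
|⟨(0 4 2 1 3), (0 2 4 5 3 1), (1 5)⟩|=720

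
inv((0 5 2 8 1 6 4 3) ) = (0 3 4 6 1 8 2 5) 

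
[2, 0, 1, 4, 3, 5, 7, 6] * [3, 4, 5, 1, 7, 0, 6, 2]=[5, 3, 4, 7, 1, 0, 2, 6]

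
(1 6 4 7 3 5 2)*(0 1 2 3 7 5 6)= (0 1)(3 6 4 5)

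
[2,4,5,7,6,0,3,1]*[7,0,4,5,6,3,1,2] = [4,6,3,2,1,7,5,0]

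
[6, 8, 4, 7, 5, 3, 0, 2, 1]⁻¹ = [6, 8, 7, 5, 2, 4, 0, 3, 1]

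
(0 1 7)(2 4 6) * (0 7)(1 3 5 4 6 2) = (0 3 5 4 2 6 1)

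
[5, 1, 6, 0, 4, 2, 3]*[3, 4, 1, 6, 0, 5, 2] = [5, 4, 2, 3, 0, 1, 6]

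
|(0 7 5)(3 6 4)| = 3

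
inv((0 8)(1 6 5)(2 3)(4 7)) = (0 8)(1 5 6)(2 3)(4 7)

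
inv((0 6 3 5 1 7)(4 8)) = (0 7 1 5 3 6)(4 8)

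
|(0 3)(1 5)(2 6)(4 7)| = 2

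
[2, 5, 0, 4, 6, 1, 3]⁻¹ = [2, 5, 0, 6, 3, 1, 4]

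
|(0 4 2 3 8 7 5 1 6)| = 9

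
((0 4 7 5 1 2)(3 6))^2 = (0 7 1)(2 4 5)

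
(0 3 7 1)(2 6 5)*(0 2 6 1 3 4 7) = (0 4 7 3)(1 2)(5 6)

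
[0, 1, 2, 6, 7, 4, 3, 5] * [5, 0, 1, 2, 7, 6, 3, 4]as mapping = [0→5, 1→0, 2→1, 3→3, 4→4, 5→7, 6→2, 7→6]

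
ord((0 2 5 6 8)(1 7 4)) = 15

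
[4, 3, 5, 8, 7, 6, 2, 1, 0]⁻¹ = [8, 7, 6, 1, 0, 2, 5, 4, 3]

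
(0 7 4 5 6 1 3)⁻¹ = (0 3 1 6 5 4 7)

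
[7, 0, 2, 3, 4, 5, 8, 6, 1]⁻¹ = [1, 8, 2, 3, 4, 5, 7, 0, 6]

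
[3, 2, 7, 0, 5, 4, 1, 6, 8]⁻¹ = [3, 6, 1, 0, 5, 4, 7, 2, 8]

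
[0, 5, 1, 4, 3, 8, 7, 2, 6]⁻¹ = [0, 2, 7, 4, 3, 1, 8, 6, 5]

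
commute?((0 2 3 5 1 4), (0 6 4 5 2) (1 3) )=no:(0 2 3 5 1 4) * (0 6 4 5 2) (1 3)=(1 5 3 2) (4 6), (0 6 4 5 2) (1 3) * (0 2 3 5 1 4)=(0 6) (1 5 3 4) 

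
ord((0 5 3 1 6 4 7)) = 7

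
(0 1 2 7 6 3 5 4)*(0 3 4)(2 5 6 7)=(0 1 5)(3 6 4)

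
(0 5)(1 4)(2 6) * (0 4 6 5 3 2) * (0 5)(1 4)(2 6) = (0 3 6 5 1 2)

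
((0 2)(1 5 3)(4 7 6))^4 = (1 5 3)(4 7 6)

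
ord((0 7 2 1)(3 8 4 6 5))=20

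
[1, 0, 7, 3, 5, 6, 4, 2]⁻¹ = [1, 0, 7, 3, 6, 4, 5, 2]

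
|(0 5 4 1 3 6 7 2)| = 8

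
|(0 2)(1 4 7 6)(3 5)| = 4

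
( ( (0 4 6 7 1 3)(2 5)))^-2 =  (0 1 6)(3 7 4)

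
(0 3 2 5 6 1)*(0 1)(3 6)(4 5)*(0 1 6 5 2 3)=(0 5)(1 6)(2 4)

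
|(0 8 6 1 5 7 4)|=7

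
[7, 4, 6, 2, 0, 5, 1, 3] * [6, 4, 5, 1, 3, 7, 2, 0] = [0, 3, 2, 5, 6, 7, 4, 1]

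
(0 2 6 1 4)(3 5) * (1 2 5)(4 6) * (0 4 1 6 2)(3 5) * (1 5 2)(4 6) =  (0 3 4 6)(2 5)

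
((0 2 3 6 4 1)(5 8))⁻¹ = (0 1 4 6 3 2)(5 8)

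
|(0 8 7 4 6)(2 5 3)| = 15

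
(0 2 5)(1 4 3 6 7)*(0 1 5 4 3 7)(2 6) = (0 6)(1 3 2 4 7 5)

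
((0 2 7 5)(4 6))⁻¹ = (0 5 7 2)(4 6)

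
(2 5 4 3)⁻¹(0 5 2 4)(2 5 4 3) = (0 4 5 3)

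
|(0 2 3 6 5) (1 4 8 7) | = 20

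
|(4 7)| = 2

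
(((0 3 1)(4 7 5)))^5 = (0 1 3)(4 5 7)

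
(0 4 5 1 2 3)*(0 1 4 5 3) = (0 5 4 3 1 2) 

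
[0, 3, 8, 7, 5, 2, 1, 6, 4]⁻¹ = [0, 6, 5, 1, 8, 4, 7, 3, 2]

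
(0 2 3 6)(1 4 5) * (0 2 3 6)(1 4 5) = (0 3)(1 5 4)(2 6)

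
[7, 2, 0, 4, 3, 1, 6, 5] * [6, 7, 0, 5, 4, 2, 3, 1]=[1, 0, 6, 4, 5, 7, 3, 2]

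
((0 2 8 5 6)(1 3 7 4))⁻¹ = (0 6 5 8 2)(1 4 7 3)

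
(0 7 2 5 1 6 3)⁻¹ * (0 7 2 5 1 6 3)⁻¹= (0 6 5 7 3 1 2)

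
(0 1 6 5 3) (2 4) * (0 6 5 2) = (0 1 5 3 6 2 4) 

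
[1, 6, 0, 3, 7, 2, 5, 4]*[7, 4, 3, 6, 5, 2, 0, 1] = [4, 0, 7, 6, 1, 3, 2, 5]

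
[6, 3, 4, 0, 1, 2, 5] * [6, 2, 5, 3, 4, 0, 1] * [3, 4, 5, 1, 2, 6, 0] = [4, 1, 2, 0, 5, 6, 3]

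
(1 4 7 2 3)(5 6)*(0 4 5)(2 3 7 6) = (0 4 6)(1 5 2 7 3)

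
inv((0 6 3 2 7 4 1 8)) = (0 8 1 4 7 2 3 6)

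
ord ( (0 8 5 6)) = 4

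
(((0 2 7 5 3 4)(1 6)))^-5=(0 2 7 5 3 4)(1 6)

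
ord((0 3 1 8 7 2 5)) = 7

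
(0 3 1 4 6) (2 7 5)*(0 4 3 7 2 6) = (0 7 5 6 4) (1 3) 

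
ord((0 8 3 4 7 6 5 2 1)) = 9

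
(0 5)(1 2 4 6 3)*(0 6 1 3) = (0 5 6)(1 2 4)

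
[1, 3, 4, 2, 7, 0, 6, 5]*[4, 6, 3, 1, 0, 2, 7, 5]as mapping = [0→6, 1→1, 2→0, 3→3, 4→5, 5→4, 6→7, 7→2]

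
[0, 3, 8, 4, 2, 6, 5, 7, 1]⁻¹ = [0, 8, 4, 1, 3, 6, 5, 7, 2]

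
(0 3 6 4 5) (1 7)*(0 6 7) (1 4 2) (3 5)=(0 5 6 2 1) (3 7 4) 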